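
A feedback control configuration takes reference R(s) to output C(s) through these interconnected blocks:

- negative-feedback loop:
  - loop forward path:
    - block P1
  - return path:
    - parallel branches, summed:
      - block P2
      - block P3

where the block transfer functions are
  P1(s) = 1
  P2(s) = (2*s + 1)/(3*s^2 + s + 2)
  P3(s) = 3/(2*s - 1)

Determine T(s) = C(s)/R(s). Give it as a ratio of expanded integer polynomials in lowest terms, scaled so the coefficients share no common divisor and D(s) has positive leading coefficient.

1. reduce the parallel group P2, P3: (13*s^2 + 3*s + 5)/(6*s^3 - s^2 + 3*s - 2)
2. feedback reduction of P1, (P2+P3), which is the overall transfer function T(s) = C(s)/R(s) in lowest terms

Therefore the answer is (6*s^3 - s^2 + 3*s - 2)/(6*s^3 + 12*s^2 + 6*s + 3).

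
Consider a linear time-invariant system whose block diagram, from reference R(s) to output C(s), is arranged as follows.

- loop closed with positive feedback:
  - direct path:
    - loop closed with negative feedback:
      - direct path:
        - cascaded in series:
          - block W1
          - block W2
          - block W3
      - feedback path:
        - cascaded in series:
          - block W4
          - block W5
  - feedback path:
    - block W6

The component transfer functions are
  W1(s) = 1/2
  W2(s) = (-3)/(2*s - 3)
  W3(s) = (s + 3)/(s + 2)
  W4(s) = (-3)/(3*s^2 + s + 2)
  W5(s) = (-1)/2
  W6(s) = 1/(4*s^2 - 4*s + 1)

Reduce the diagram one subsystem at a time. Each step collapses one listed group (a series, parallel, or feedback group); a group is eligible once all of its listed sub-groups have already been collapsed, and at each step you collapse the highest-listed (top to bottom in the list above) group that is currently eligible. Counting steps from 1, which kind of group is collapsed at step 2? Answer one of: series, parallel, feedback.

Step 1 - series reduction of W1, W2, W3
Step 2 - series reduction of W4, W5
Step 3 - collapse the loop ((W1*W2*W3) forward, (W4*W5) return)
Step 4 - close the feedback loop around [(W1*W2*W3)/(1+(W1*W2*W3)*(W4*W5))], W6
At step 2 the group reduced is series.

Answer: series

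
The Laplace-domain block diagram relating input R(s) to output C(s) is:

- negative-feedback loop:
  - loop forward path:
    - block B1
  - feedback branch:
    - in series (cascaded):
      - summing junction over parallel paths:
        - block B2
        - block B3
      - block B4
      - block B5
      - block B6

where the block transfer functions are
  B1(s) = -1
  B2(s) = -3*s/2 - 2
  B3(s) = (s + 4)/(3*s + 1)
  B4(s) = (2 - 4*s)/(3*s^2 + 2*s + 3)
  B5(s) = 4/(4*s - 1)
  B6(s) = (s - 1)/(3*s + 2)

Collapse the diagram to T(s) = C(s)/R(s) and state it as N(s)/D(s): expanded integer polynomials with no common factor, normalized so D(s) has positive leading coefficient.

Reducing step by step:

Step 1: sum the parallel branches B2, B3 = (-9*s^2 - 13*s + 4)/(6*s + 2)
Step 2: reduce the series chain (B2+B3), B4, B5, B6 = (72*s^4 - 4*s^3 - 152*s^2 + 100*s - 16)/(108*s^5 + 153*s^4 + 159*s^3 + 73*s^2 - 7*s - 6)
Step 3: collapse the loop (B1 forward, ((B2+B3)*B4*B5*B6) return), giving the overall T(s)

Answer: (-108*s^5 - 153*s^4 - 159*s^3 - 73*s^2 + 7*s + 6)/(108*s^5 + 81*s^4 + 163*s^3 + 225*s^2 - 107*s + 10)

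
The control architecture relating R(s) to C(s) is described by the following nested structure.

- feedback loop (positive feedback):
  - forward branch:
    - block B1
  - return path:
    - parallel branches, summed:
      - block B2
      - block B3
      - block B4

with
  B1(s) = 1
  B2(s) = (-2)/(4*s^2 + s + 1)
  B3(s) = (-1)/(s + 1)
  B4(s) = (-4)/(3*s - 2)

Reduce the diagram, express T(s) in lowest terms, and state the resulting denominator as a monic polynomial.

(1) combine B2, B3, B4 in parallel gives (-28*s^3 - 21*s^2 - 11*s + 2)/(12*s^4 + 7*s^3 - 4*s^2 - s - 2)
(2) reduce the feedback loop with forward B1 and return (B2+B3+B4) gives (12*s^4 + 7*s^3 - 4*s^2 - s - 2)/(12*s^4 + 35*s^3 + 17*s^2 + 10*s - 4)
The result of step 2 is T(s) in lowest terms. Its denominator has leading coefficient 12; dividing the denominator through by 12 makes it monic.

Therefore the answer is s^4 + 35*s^3/12 + 17*s^2/12 + 5*s/6 - 1/3.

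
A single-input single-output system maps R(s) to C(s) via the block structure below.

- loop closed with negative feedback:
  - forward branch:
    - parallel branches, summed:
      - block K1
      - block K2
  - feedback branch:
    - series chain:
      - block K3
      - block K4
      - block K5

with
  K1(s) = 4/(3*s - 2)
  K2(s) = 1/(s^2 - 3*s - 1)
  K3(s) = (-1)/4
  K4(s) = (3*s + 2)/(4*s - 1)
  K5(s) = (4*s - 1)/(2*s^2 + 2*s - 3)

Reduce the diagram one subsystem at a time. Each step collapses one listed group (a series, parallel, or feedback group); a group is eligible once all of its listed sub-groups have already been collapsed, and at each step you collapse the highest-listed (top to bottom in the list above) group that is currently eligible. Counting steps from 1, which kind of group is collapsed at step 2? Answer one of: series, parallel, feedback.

Answer: series

Working:
Step 1 - combine K1, K2 in parallel
Step 2 - reduce the series chain K3, K4, K5
Step 3 - reduce the feedback loop with forward (K1+K2) and return (K3*K4*K5)
Step 2 collapses a series group.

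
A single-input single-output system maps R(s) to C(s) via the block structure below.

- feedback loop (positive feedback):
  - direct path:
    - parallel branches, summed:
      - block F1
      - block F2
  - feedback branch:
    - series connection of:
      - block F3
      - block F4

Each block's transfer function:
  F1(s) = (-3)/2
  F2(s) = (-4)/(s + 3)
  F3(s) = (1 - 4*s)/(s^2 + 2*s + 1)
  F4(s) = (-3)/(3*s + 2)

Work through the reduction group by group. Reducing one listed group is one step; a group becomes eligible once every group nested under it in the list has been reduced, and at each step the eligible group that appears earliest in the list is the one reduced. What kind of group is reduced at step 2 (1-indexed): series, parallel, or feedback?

Step 1 - reduce the parallel group F1, F2
Step 2 - cascade F3, F4
Step 3 - feedback reduction of (F1+F2), (F3*F4)
Step 2: series.

Final answer: series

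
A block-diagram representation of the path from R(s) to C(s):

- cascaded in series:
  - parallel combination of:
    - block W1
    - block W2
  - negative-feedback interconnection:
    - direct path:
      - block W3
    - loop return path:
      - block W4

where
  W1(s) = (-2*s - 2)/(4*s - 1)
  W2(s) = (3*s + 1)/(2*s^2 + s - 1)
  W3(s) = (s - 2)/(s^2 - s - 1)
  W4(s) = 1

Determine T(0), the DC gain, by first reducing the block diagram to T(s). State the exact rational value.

First reduce the diagram to T(s).

Step 1 - sum the parallel branches W1, W2 = (-4*s^3 + 6*s^2 + s + 1)/(8*s^3 + 2*s^2 - 5*s + 1)
Step 2 - reduce the feedback loop with forward W3 and return W4 = (s - 2)/(s^2 - 3)
Step 3 - cascade (W1+W2), [W3/(1+W3*W4)] = (-4*s^4 + 14*s^3 - 11*s^2 - s - 2)/(8*s^5 + 2*s^4 - 29*s^3 - 5*s^2 + 15*s - 3)
The step-3 result is T(s). Setting s = 0: T(0) = -2/(-3) = 2/3.

Answer: 2/3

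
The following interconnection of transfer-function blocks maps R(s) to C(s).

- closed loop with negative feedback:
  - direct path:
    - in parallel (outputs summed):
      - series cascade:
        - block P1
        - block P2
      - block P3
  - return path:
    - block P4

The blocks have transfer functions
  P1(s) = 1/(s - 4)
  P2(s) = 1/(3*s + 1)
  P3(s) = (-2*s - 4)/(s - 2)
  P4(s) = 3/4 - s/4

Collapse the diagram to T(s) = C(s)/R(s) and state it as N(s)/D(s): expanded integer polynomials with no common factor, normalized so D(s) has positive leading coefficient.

The answer is (-24*s^3 + 40*s^2 + 212*s + 56)/(6*s^4 - 16*s^3 - 91*s^2 + 217*s + 74).

Reasoning:
Step 1: multiply P1, P2 (series) -> 1/(3*s^2 - 11*s - 4)
Step 2: add (P1*P2), P3 (parallel) -> (-6*s^3 + 10*s^2 + 53*s + 14)/(3*s^3 - 17*s^2 + 18*s + 8)
Step 3: feedback reduction of ((P1*P2)+P3), P4 - this is the overall T(s), already in the required normalized form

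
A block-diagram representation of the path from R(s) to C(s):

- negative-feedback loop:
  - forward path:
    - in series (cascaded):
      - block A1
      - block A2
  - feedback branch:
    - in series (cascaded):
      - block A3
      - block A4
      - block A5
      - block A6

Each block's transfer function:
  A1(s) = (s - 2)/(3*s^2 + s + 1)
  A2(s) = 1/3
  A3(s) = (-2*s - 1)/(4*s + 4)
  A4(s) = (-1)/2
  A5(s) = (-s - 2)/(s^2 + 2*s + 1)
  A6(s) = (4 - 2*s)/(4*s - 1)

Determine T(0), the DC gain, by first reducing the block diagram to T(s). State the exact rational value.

[1] series reduction of A1, A2 = (s - 2)/(9*s^2 + 3*s + 3)
[2] reduce the series chain A3, A4, A5, A6 = (2*s^3 + s^2 - 8*s - 4)/(16*s^4 + 44*s^3 + 36*s^2 + 4*s - 4)
[3] collapse the loop ((A1*A2) forward, (A3*A4*A5*A6) return) = (16*s^5 + 12*s^4 - 52*s^3 - 68*s^2 - 12*s + 8)/(144*s^6 + 444*s^5 + 506*s^4 + 273*s^3 + 74*s^2 + 12*s - 4)
Evaluating the step-3 result (the overall T(s)) at s = 0 gives T(0) = 8/(-4) = -2.

Final answer: -2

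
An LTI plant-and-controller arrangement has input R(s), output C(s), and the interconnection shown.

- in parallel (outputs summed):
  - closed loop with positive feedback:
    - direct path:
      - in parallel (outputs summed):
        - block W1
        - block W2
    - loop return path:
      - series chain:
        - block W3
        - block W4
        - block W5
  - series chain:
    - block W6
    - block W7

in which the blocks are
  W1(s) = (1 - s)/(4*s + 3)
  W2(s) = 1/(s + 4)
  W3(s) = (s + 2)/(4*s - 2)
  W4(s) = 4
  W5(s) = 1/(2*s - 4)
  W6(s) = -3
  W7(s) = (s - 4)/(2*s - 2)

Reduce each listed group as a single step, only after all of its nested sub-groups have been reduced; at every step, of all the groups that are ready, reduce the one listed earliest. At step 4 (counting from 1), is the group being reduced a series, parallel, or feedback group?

Reducing step by step:

Step 1 - combine W1, W2 in parallel
Step 2 - series reduction of W3, W4, W5
Step 3 - feedback reduction of (W1+W2), (W3*W4*W5)
Step 4 - combine W6, W7 in series
Step 5 - reduce the parallel group [(W1+W2)/(1-(W1+W2)*(W3*W4*W5))], (W6*W7)
The group at step 4 is a series group.

Answer: series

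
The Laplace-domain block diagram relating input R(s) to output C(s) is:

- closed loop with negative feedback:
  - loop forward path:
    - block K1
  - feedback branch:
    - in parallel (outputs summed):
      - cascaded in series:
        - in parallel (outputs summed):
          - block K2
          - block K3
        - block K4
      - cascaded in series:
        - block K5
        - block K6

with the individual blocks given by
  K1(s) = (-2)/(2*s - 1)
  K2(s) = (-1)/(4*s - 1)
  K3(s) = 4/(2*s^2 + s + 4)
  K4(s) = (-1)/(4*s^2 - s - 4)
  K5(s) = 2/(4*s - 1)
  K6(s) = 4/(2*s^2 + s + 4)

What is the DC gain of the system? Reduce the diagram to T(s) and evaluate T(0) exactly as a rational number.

First reduce the diagram to T(s).

Step 1 - reduce the parallel group K2, K3 -> (-2*s^2 + 15*s - 8)/(8*s^3 + 2*s^2 + 15*s - 4)
Step 2 - reduce the series chain (K2+K3), K4 -> (2*s^2 - 15*s + 8)/(32*s^5 + 26*s^3 - 39*s^2 - 56*s + 16)
Step 3 - combine K5, K6 in series -> 8/(8*s^3 + 2*s^2 + 15*s - 4)
Step 4 - combine ((K2+K3)*K4), (K5*K6) in parallel -> (34*s^2 - 23*s - 24)/(32*s^5 + 26*s^3 - 39*s^2 - 56*s + 16)
Step 5 - reduce the feedback loop with forward K1 and return (((K2+K3)*K4)+(K5*K6)) -> (-64*s^5 - 52*s^3 + 78*s^2 + 112*s - 32)/(64*s^6 - 32*s^5 + 52*s^4 - 104*s^3 - 141*s^2 + 134*s + 32)
Evaluating the step-5 result (the overall T(s)) at s = 0 gives T(0) = -32/32 = -1.

Answer: -1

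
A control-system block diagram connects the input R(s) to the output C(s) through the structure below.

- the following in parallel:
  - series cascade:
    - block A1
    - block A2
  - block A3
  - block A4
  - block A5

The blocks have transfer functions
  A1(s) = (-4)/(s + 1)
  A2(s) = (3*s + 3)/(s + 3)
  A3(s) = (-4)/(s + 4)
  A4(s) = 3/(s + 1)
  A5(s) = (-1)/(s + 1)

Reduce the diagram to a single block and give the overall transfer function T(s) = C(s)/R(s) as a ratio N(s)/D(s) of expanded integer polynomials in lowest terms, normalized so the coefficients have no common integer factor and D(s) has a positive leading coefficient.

1. series reduction of A1, A2 = (-12)/(s + 3)
2. combine (A1*A2), A3, A4, A5 in parallel, which is the overall transfer function T(s) = C(s)/R(s) in lowest terms

Therefore the answer is (-14*s^2 - 62*s - 36)/(s^3 + 8*s^2 + 19*s + 12).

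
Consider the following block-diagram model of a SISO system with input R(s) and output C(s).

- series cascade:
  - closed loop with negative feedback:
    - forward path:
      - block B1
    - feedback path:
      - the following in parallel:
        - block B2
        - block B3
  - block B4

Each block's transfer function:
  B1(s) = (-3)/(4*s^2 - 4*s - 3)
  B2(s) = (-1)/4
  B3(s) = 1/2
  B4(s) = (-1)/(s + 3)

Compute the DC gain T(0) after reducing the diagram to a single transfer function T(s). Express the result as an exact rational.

The answer is -4/15.

Reasoning:
[1] add B2, B3 (parallel) gives 1/4
[2] collapse the loop (B1 forward, (B2+B3) return) gives (-12)/(16*s^2 - 16*s - 15)
[3] multiply [B1/(1+B1*(B2+B3))], B4 (series) gives 12/(16*s^3 + 32*s^2 - 63*s - 45)
DC gain: substitute s = 0 into T(s) from step 3: T(0) = 12/(-45) = -4/15.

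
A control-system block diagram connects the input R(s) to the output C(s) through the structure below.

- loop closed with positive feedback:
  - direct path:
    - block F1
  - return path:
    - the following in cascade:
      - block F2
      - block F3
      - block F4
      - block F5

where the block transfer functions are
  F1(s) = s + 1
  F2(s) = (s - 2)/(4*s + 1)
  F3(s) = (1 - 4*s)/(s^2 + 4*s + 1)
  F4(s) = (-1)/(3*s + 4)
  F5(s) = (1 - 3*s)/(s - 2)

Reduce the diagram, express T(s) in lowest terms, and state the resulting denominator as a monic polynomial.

(1) multiply F2, F3, F4, F5 (series) -> (-12*s^2 + 7*s - 1)/(12*s^4 + 67*s^3 + 92*s^2 + 35*s + 4)
(2) reduce the feedback loop with forward F1 and return (F2*F3*F4*F5) -> (12*s^5 + 79*s^4 + 159*s^3 + 127*s^2 + 39*s + 4)/(12*s^4 + 79*s^3 + 97*s^2 + 29*s + 5)
No further cancellation is possible in the step-2 result, so that is T(s). Its denominator becomes monic after dividing by the leading coefficient 12.

Therefore the answer is s^4 + 79*s^3/12 + 97*s^2/12 + 29*s/12 + 5/12.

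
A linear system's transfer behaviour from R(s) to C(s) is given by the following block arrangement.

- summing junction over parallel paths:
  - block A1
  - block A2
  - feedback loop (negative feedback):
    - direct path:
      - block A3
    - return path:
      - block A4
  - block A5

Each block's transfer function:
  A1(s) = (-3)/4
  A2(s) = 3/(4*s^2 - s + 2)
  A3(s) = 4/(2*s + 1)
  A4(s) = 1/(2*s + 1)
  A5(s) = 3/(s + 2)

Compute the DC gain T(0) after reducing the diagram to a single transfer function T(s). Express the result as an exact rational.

Step 1 - apply the feedback formula to A3, A4 = (8*s + 4)/(4*s^2 + 4*s + 5)
Step 2 - sum the parallel branches A1, A2, [A3/(1+A3*A4)], A5 = (-48*s^5 + 188*s^4 + 336*s^3 + 391*s^2 + 272*s + 244)/(64*s^5 + 176*s^4 + 192*s^3 + 204*s^2 + 64*s + 80)
DC gain: substitute s = 0 into T(s) from step 2: T(0) = 244/80 = 61/20.

Answer: 61/20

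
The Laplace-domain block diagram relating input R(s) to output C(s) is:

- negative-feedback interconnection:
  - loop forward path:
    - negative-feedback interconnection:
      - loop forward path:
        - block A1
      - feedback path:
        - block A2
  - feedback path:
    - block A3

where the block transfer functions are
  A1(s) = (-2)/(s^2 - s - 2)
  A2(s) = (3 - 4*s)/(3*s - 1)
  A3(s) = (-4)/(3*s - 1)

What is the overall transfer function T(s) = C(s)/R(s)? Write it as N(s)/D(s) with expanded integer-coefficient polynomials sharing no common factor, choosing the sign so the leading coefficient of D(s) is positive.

The answer is (2 - 6*s)/(3*s^3 - 4*s^2 + 3*s + 4).

Reasoning:
Step 1 - reduce the feedback loop with forward A1 and return A2, giving (2 - 6*s)/(3*s^3 - 4*s^2 + 3*s - 4)
Step 2 - reduce the feedback loop with forward [A1/(1+A1*A2)] and return A3: this yields T(s), and no further normalization is needed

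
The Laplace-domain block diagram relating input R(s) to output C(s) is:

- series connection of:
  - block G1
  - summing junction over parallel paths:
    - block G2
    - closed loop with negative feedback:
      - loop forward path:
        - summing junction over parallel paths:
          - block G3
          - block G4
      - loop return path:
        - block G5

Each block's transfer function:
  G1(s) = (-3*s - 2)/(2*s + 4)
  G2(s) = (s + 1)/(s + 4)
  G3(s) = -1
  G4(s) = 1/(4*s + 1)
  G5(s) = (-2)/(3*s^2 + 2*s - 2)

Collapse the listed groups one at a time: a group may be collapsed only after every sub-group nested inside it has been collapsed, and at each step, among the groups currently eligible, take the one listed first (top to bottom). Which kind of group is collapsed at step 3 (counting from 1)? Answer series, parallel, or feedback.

The answer is parallel.

Reasoning:
Step 1: add G3, G4 (parallel)
Step 2: close the feedback loop around (G3+G4), G5
Step 3: combine G2, [(G3+G4)/(1+(G3+G4)*G5)] in parallel
Step 4: series reduction of G1, (G2+[(G3+G4)/(1+(G3+G4)*G5)])
The group at step 3 is a parallel group.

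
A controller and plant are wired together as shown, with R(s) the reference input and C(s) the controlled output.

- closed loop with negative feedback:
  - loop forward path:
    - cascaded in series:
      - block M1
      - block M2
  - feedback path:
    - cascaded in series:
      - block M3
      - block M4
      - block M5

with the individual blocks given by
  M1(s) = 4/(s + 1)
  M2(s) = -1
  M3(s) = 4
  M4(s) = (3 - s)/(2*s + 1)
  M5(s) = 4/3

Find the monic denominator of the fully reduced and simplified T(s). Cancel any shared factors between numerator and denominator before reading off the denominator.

Step 1. cascade M1, M2, giving (-4)/(s + 1)
Step 2. reduce the series chain M3, M4, M5, giving (48 - 16*s)/(6*s + 3)
Step 3. apply the feedback formula to (M1*M2), (M3*M4*M5), giving (-24*s - 12)/(6*s^2 + 73*s - 189)
Step 3 gives the fully reduced T(s), with no common factor left to cancel. The denominator's leading coefficient is 6, so divide each of its coefficients by 6 to get the monic form.

Answer: s^2 + 73*s/6 - 63/2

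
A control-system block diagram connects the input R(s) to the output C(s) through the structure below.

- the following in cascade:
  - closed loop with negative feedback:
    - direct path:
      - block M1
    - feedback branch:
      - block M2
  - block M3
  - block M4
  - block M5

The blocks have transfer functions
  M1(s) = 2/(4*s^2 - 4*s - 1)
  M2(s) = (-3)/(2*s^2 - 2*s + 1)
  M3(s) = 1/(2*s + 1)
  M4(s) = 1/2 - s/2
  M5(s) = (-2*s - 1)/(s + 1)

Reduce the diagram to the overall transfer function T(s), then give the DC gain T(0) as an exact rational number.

Answer: 1/7

Working:
Step 1 - feedback reduction of M1, M2 = (4*s^2 - 4*s + 2)/(8*s^4 - 16*s^3 + 10*s^2 - 2*s - 7)
Step 2 - reduce the series chain [M1/(1+M1*M2)], M3, M4, M5 = (2*s^3 - 4*s^2 + 3*s - 1)/(8*s^5 - 8*s^4 - 6*s^3 + 8*s^2 - 9*s - 7)
Step 2 gives the overall T(s). Then T(0) = -1/(-7) = 1/7.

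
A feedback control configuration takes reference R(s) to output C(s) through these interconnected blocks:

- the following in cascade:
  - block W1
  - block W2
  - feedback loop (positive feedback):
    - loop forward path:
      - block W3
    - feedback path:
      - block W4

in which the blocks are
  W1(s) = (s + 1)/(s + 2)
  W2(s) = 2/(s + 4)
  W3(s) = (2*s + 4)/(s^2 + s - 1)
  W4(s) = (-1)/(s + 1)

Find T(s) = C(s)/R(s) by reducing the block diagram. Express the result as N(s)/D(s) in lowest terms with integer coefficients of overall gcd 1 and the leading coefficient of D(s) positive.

Reducing step by step:

1. close the feedback loop around W3, W4 = (2*s^2 + 6*s + 4)/(s^3 + 2*s^2 + 2*s + 3)
2. multiply W1, W2, [W3/(1-W3*W4)] (series), giving the overall T(s)

Answer: (4*s^2 + 8*s + 4)/(s^4 + 6*s^3 + 10*s^2 + 11*s + 12)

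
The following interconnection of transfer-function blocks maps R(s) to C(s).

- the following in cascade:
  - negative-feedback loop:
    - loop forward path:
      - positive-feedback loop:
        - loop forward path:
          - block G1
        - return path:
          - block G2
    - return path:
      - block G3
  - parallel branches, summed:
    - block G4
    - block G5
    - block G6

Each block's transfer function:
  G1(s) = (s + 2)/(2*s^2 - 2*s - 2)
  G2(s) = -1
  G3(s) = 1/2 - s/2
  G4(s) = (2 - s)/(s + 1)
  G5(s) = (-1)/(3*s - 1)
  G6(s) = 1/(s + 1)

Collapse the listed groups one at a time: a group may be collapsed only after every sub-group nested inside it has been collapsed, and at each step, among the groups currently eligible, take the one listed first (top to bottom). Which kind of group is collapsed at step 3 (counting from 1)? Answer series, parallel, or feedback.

Step 1: reduce the feedback loop with forward G1 and return G2
Step 2: feedback reduction of [G1/(1-G1*G2)], G3
Step 3: add G4, G5, G6 (parallel)
Step 4: combine [[G1/(1-G1*G2)]/(1+[G1/(1-G1*G2)]*G3)], (G4+G5+G6) in series
So the answer for step 3 is parallel.

Answer: parallel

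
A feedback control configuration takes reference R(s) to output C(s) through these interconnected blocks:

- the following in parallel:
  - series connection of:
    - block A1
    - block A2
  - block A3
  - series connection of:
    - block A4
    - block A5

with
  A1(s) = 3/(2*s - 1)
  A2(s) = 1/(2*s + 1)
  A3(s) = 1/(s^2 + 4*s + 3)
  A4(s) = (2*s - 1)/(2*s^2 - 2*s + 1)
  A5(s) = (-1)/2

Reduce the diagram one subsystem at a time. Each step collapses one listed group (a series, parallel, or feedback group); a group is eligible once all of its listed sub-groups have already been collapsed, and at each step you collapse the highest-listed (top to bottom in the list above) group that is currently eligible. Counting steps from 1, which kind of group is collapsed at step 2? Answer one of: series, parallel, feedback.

Reducing step by step:

Step 1 - series reduction of A1, A2
Step 2 - combine A4, A5 in series
Step 3 - reduce the parallel group (A1*A2), A3, (A4*A5)
So the answer for step 2 is series.

Answer: series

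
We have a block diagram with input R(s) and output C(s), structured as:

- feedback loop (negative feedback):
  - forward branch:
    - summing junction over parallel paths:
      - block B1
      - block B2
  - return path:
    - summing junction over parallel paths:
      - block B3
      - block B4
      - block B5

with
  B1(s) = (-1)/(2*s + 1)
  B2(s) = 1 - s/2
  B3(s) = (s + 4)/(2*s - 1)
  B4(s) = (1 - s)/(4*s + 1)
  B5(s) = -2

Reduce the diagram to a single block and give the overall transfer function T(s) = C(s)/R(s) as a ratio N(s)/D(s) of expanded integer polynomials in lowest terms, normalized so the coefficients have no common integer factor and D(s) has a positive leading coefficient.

Answer: (-16*s^4 + 28*s^3 - 4*s^2 - 3*s)/(28*s^4 - 58*s^3 + 70*s^2 + 7*s - 2)

Working:
[1] reduce the parallel group B1, B2, giving (-2*s^2 + 3*s)/(4*s + 2)
[2] combine B3, B4, B5 in parallel, giving (-14*s^2 + 24*s + 5)/(8*s^2 - 2*s - 1)
[3] close the feedback loop around (B1+B2), (B3+B4+B5), giving the overall T(s)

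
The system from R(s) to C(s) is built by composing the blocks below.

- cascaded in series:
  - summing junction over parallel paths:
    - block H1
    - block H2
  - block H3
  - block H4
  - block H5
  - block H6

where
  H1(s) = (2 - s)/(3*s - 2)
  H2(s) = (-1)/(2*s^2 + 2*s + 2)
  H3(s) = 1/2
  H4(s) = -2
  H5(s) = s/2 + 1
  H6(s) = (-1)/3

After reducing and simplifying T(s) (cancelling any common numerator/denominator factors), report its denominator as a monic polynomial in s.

Answer: s^3 + s^2/3 + s/3 - 2/3

Working:
1. add H1, H2 (parallel) = (-2*s^3 + 2*s^2 - s + 6)/(6*s^3 + 2*s^2 + 2*s - 4)
2. cascade (H1+H2), H3, H4, H5, H6 = (-2*s^4 - 2*s^3 + 3*s^2 + 4*s + 12)/(36*s^3 + 12*s^2 + 12*s - 24)
No further cancellation is possible in the step-2 result, so that is T(s). Its denominator becomes monic after dividing by the leading coefficient 36.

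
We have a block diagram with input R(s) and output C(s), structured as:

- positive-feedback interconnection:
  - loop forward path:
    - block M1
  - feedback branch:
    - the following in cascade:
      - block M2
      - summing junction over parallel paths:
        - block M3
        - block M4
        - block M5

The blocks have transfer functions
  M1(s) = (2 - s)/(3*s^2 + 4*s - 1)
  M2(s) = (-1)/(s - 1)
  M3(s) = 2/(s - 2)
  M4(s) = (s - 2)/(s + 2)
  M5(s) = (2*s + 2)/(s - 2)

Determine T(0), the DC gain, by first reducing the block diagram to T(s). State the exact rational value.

Step 1. reduce the parallel group M3, M4, M5 -> (3*s^2 + 4*s + 12)/(s^2 - 4)
Step 2. multiply M2, (M3+M4+M5) (series) -> (-3*s^2 - 4*s - 12)/(s^3 - s^2 - 4*s + 4)
Step 3. close the feedback loop around M1, (M2*(M3+M4+M5)) -> (-s^3 + s^2 + 4*s - 4)/(3*s^4 + 7*s^3 - 6*s^2 - 13*s - 10)
Evaluating the step-3 result (the overall T(s)) at s = 0 gives T(0) = -4/(-10) = 2/5.

Answer: 2/5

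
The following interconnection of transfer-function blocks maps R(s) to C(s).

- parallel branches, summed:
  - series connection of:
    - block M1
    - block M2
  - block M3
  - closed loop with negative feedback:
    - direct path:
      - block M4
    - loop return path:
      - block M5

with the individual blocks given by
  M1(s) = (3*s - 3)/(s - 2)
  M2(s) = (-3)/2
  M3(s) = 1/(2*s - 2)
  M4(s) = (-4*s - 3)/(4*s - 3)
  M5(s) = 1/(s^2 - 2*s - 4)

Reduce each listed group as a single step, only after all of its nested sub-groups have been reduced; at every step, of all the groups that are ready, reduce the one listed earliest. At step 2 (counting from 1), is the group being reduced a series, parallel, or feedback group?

Step 1. combine M1, M2 in series
Step 2. feedback reduction of M4, M5
Step 3. parallel reduction of (M1*M2), M3, [M4/(1+M4*M5)]
Step 2 collapses a feedback group.

Hence the answer: feedback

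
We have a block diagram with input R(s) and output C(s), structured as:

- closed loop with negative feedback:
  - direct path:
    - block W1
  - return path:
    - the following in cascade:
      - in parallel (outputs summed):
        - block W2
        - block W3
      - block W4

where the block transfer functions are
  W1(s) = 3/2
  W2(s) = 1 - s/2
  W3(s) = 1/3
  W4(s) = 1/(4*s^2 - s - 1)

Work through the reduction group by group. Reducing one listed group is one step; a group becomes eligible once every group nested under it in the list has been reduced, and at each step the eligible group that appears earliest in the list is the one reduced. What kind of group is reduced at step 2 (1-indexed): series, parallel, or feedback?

1. combine W2, W3 in parallel
2. cascade (W2+W3), W4
3. apply the feedback formula to W1, ((W2+W3)*W4)
Step 2 collapses a series group.

Answer: series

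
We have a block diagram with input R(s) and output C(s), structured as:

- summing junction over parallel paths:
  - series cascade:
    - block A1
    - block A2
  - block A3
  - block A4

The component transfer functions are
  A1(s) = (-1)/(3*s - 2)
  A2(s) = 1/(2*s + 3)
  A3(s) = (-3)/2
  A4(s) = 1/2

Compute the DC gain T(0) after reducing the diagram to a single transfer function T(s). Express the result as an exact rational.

Reducing step by step:

(1) multiply A1, A2 (series) = (-1)/(6*s^2 + 5*s - 6)
(2) reduce the parallel group (A1*A2), A3, A4 = (-6*s^2 - 5*s + 5)/(6*s^2 + 5*s - 6)
DC gain: substitute s = 0 into T(s) from step 2: T(0) = 5/(-6) = -5/6.

Answer: -5/6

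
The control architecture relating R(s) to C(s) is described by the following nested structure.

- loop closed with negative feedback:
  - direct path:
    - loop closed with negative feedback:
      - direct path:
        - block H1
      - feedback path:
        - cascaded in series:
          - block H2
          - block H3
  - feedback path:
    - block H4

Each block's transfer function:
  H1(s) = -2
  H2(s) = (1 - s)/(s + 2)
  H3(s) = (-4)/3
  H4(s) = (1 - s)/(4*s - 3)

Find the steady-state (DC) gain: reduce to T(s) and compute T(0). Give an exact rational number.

Step 1. cascade H2, H3 gives (4*s - 4)/(3*s + 6)
Step 2. reduce the feedback loop with forward H1 and return (H2*H3) gives (6*s + 12)/(5*s - 14)
Step 3. close the feedback loop around [H1/(1+H1*(H2*H3))], H4 gives (24*s^2 + 30*s - 36)/(14*s^2 - 77*s + 54)
Step 3 gives the overall T(s). Then T(0) = -36/54 = -2/3.

Therefore the answer is -2/3.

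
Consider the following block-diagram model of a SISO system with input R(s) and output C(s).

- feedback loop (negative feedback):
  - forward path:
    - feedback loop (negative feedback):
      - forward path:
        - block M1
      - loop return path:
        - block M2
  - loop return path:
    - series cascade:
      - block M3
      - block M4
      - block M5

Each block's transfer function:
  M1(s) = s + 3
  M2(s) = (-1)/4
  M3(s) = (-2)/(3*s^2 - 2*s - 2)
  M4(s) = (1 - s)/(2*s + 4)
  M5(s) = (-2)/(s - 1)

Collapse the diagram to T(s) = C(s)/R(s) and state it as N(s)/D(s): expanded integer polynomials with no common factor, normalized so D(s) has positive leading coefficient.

[1] collapse the loop (M1 forward, M2 return) gives (-4*s - 12)/(s - 1)
[2] combine M3, M4, M5 in series gives (-2)/(3*s^3 + 4*s^2 - 6*s - 4)
[3] close the feedback loop around [M1/(1+M1*M2)], (M3*M4*M5) - this is the overall T(s), already in the required normalized form

Final answer: (-12*s^4 - 52*s^3 - 24*s^2 + 88*s + 48)/(3*s^4 + s^3 - 10*s^2 + 10*s + 28)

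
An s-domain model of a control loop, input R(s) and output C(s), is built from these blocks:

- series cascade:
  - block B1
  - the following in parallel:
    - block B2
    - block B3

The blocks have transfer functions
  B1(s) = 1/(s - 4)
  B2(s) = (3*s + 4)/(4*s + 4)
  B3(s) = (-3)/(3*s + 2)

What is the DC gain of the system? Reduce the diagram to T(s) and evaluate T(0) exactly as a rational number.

Answer: 1/8

Working:
Step 1 - parallel reduction of B2, B3, giving (9*s^2 + 6*s - 4)/(12*s^2 + 20*s + 8)
Step 2 - reduce the series chain B1, (B2+B3), giving (9*s^2 + 6*s - 4)/(12*s^3 - 28*s^2 - 72*s - 32)
That last expression is T(s); at s = 0 only the constant terms survive, so T(0) = -4/(-32) = 1/8.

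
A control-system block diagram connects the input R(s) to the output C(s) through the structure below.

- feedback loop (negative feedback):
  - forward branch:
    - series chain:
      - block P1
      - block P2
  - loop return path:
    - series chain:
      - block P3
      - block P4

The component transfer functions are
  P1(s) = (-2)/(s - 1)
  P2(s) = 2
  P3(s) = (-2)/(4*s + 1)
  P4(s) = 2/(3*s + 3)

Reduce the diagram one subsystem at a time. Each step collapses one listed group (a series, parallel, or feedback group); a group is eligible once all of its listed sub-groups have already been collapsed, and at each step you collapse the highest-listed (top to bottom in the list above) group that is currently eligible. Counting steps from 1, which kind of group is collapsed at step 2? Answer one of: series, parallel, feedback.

The answer is series.

Reasoning:
1. cascade P1, P2
2. cascade P3, P4
3. reduce the feedback loop with forward (P1*P2) and return (P3*P4)
The group at step 2 is a series group.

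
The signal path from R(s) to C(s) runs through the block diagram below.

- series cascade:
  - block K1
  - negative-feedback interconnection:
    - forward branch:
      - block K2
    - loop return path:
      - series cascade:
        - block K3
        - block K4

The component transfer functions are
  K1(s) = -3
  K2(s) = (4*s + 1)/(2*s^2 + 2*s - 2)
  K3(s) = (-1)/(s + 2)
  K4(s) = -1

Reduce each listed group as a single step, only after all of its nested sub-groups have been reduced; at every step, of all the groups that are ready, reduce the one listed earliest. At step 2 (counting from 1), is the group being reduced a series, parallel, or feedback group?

The answer is feedback.

Reasoning:
[1] multiply K3, K4 (series)
[2] apply the feedback formula to K2, (K3*K4)
[3] cascade K1, [K2/(1+K2*(K3*K4))]
Step 2 collapses a feedback group.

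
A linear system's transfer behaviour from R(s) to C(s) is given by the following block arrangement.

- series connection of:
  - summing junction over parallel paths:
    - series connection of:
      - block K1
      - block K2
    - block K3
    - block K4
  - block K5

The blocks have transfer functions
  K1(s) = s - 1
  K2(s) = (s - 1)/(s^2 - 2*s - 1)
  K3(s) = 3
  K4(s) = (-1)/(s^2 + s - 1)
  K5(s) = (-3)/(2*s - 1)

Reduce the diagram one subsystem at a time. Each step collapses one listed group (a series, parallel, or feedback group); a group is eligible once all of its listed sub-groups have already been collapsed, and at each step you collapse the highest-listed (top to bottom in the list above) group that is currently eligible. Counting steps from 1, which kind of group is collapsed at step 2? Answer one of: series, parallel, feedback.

Step 1. series reduction of K1, K2
Step 2. sum the parallel branches (K1*K2), K3, K4
Step 3. multiply ((K1*K2)+K3+K4), K5 (series)
So the answer for step 2 is parallel.

Answer: parallel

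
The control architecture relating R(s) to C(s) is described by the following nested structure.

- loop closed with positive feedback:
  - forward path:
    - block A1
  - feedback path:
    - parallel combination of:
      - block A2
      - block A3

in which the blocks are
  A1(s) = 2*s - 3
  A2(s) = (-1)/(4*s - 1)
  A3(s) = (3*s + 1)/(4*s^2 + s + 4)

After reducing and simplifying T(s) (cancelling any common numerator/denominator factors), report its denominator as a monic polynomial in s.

The answer is s^2 + 25*s/24 - 19/24.

Reasoning:
(1) parallel reduction of A2, A3 = (8*s^2 - 5)/(16*s^3 + 15*s - 4)
(2) feedback reduction of A1, (A2+A3) = (32*s^4 - 48*s^3 + 30*s^2 - 53*s + 12)/(24*s^2 + 25*s - 19)
The result of step 2 is T(s) in lowest terms. Its denominator has leading coefficient 24; dividing the denominator through by 24 makes it monic.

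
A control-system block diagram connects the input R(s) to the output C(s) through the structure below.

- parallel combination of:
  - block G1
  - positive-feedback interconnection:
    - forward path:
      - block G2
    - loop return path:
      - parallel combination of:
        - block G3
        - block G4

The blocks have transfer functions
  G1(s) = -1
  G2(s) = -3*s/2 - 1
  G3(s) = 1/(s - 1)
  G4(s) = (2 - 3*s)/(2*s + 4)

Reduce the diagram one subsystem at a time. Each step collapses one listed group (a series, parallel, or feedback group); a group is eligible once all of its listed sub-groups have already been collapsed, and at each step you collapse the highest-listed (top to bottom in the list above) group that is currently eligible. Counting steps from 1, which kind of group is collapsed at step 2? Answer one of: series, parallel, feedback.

Answer: feedback

Working:
Step 1 - sum the parallel branches G3, G4
Step 2 - apply the feedback formula to G2, (G3+G4)
Step 3 - add G1, [G2/(1-G2*(G3+G4))] (parallel)
So the answer for step 2 is feedback.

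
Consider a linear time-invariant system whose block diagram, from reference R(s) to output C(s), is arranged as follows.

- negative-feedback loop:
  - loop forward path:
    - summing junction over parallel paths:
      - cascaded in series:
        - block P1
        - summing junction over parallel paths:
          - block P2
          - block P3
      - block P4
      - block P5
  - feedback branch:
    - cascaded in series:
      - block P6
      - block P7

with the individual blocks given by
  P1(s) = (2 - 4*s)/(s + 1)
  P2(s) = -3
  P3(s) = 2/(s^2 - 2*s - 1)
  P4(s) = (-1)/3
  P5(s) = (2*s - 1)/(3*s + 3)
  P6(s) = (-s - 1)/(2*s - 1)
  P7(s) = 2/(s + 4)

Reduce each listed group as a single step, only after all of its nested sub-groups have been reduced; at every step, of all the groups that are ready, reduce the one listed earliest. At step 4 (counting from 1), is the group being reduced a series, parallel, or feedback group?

Step 1. parallel reduction of P2, P3
Step 2. multiply P1, (P2+P3) (series)
Step 3. add (P1*(P2+P3)), P4, P5 (parallel)
Step 4. combine P6, P7 in series
Step 5. reduce the feedback loop with forward ((P1*(P2+P3))+P4+P5) and return (P6*P7)
So the answer for step 4 is series.

Therefore the answer is series.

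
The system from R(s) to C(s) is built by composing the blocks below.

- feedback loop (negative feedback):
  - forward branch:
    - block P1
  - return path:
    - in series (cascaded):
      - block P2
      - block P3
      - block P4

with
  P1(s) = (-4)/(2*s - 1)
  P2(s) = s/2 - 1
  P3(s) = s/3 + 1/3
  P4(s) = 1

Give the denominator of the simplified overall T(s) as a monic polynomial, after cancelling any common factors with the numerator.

First reduce the diagram to T(s).

1. series reduction of P2, P3, P4 = s^2/6 - s/6 - 1/3
2. reduce the feedback loop with forward P1 and return (P2*P3*P4) = 12/(2*s^2 - 8*s - 1)
That last expression is T(s), already simplified. Scaling its denominator by 1/2 (the reciprocal of the leading coefficient) yields the monic denominator.

Answer: s^2 - 4*s - 1/2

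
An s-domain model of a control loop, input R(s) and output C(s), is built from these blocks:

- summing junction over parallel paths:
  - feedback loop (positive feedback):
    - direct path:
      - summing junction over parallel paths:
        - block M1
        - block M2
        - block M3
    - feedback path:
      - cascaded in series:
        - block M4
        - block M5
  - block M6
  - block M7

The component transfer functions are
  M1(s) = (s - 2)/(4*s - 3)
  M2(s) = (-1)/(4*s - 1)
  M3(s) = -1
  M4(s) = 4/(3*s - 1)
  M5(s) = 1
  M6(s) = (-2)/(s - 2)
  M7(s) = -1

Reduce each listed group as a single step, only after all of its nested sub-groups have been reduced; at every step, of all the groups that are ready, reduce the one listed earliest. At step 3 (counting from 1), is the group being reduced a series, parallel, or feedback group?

(1) sum the parallel branches M1, M2, M3
(2) cascade M4, M5
(3) close the feedback loop around (M1+M2+M3), (M4*M5)
(4) sum the parallel branches [(M1+M2+M3)/(1-(M1+M2+M3)*(M4*M5))], M6, M7
At step 3 the group reduced is feedback.

Answer: feedback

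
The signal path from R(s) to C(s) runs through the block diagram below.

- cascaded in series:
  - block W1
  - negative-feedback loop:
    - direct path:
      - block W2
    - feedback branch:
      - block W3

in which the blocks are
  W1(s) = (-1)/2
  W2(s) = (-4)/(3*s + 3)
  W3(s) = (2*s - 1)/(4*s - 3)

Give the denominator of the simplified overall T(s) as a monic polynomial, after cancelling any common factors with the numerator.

The answer is s^2 - 5*s/12 - 5/12.

Reasoning:
Step 1. reduce the feedback loop with forward W2 and return W3: (12 - 16*s)/(12*s^2 - 5*s - 5)
Step 2. reduce the series chain W1, [W2/(1+W2*W3)]: (8*s - 6)/(12*s^2 - 5*s - 5)
The result of step 2 is T(s) in lowest terms. Its denominator has leading coefficient 12; dividing the denominator through by 12 makes it monic.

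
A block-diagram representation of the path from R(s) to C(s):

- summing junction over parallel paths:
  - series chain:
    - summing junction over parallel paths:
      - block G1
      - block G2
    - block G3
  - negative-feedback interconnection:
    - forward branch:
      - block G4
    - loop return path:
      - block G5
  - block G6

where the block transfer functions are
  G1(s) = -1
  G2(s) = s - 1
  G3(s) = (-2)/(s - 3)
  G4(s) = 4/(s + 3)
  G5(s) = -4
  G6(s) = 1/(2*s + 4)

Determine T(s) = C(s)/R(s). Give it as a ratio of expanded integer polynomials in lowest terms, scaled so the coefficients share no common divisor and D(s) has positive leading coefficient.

Reducing step by step:

Step 1. parallel reduction of G1, G2: s - 2
Step 2. series reduction of (G1+G2), G3: (4 - 2*s)/(s - 3)
Step 3. feedback reduction of G4, G5: 4/(s - 13)
Step 4. sum the parallel branches ((G1+G2)*G3), [G4/(1+G4*G5)], G6; the result is T(s) itself (integer coefficients, no common factor, positive leading denominator coefficient)

Answer: (-4*s^3 + 61*s^2 - 8*s - 217)/(2*s^3 - 28*s^2 + 14*s + 156)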